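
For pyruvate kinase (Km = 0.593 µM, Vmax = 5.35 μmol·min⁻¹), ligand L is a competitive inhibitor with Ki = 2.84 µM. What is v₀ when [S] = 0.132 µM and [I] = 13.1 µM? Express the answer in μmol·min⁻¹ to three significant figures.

0.204 μmol·min⁻¹

α = 1 + [I]/Ki = 1 + 13.1/2.84 = 5.613.
For a competitive inhibitor, Vmax is unchanged and the apparent Km becomes α·Km: Km,app = 3.33 µM, Vmax,app = 5.35 μmol·min⁻¹.
v = Vmax,app·[S]/(Km,app + [S]) = 5.35 × 0.132/(3.33 + 0.132) = 0.204 μmol·min⁻¹.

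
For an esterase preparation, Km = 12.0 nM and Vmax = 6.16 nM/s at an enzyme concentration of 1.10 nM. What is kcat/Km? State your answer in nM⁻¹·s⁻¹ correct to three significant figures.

kcat = Vmax/[E]total = 6.16/1.10 = 5.60 s⁻¹.
kcat/Km = 5.60/12.0 = 0.467 nM⁻¹·s⁻¹.

0.467 nM⁻¹·s⁻¹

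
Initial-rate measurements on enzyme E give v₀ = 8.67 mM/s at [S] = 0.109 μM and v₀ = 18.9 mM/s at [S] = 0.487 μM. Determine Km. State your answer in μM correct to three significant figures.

0.251 μM

In reciprocal form, 1/v = (Km/Vmax)·(1/[S]) + 1/Vmax. The two points give (1/[S], 1/v) = (9.174, 0.1153) and (2.053, 0.05291).
Slope = (0.1153 − 0.05291)/(9.174 − 2.053) = 0.008767; intercept = 0.1153 − 0.008767×9.174 = 0.03491.
Vmax = 1/intercept = 28.6 mM/s; Km = slope × Vmax = 0.008767 × 28.6 = 0.251 μM.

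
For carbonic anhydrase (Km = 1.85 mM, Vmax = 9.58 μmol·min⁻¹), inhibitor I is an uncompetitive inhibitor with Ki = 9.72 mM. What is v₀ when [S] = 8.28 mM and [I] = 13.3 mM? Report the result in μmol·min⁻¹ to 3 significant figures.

With α = 1 + [I]/Ki = 1 + 13.3/9.72 = 2.368, the uncompetitive rate law is v = (Vmax/α)·[S] / (Km/α + [S]).
v = (9.58/2.368)×8.28 / (1.85/2.368 + 8.28) = 33.49/9.061 = 3.70 μmol·min⁻¹.

3.70 μmol·min⁻¹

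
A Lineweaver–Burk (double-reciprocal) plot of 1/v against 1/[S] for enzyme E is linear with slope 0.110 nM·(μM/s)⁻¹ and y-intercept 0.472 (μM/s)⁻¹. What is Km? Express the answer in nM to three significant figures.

y-intercept = 1/Vmax ⇒ Vmax = 2.12 μM/s; slope = Km/Vmax ⇒ Km = slope × Vmax.
Km = 0.110 × 2.12 = 0.233 nM.

0.233 nM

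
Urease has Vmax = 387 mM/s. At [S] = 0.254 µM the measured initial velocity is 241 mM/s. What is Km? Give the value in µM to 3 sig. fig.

0.154 µM

From v = Vmax[S]/(Km+[S]), Km = [S](Vmax − v)/v.
Km = 0.254 × (387 − 241) / 241 = 37.08/241 = 0.154 µM.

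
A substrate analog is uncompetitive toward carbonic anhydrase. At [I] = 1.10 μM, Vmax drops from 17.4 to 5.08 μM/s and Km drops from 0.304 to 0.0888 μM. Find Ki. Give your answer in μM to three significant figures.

0.454 μM

Uncompetitive: Vmax,app = Vmax/α (and Km,app = Km/α) with α = 1 + [I]/Ki.
α = Vmax/Vmax,app = 17.4/5.08 = 3.425.
Since α = 1 + [I]/Ki, [I]/Ki = 3.425 − 1 = 2.425 and Ki = 1.10/2.425 = 0.454 μM.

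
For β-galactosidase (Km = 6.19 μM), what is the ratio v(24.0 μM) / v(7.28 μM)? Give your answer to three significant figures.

The fractional saturations are [S]/(Km+[S]) = 7.28/13.47 = 0.5405 and 24.0/30.19 = 0.7950.
v₂/v₁ is just their ratio: 0.7950/0.5405 = 1.47.

1.47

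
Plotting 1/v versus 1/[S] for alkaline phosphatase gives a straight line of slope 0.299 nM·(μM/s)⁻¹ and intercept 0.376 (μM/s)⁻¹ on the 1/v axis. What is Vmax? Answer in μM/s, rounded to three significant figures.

2.66 μM/s

The y-intercept of a Lineweaver–Burk plot equals 1/Vmax, so Vmax = 1/0.376 = 2.66 μM/s.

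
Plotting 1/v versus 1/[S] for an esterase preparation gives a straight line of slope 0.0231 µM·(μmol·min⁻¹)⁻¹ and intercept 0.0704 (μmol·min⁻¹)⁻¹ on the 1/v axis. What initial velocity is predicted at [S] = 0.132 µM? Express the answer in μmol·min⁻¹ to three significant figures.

The y-intercept is 1/Vmax, so Vmax = 1/0.0704 = 14.2 μmol·min⁻¹.
The slope is Km/Vmax, so Km = 0.0231 × 14.2 = 0.328 µM.
Then v = 14.2 × 0.132/(0.328 + 0.132) = 4.07 μmol·min⁻¹.

4.07 μmol·min⁻¹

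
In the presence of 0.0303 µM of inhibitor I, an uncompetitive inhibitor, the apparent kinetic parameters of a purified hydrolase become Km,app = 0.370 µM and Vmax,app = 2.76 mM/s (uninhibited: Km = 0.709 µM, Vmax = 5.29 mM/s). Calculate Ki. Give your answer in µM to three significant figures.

0.0331 µM

Uncompetitive: Vmax,app = Vmax/α (and Km,app = Km/α) with α = 1 + [I]/Ki.
α = Vmax/Vmax,app = 5.29/2.76 = 1.917.
Since α = 1 + [I]/Ki, [I]/Ki = 1.917 − 1 = 0.9167 and Ki = 0.0303/0.9167 = 0.0331 µM.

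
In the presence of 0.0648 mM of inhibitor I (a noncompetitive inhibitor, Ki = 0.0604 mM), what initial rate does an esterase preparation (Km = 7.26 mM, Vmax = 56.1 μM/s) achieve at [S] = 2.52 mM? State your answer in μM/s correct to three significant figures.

With α = 1 + [I]/Ki = 1 + 0.0648/0.0604 = 2.073, the noncompetitive rate law is v = (Vmax/α)·[S] / (Km + [S]).
v = (56.1/2.073)×2.52 / (7.26 + 2.52) = 68.20/9.780 = 6.97 μM/s.

6.97 μM/s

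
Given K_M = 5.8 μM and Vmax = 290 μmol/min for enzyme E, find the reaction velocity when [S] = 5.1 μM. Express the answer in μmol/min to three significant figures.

[S]/(Km+[S]) = 5.1/10.90 = 0.4679, the fractional saturation.
v = 0.4679 × Vmax = 0.4679 × 290 = 136 μmol/min.

136 μmol/min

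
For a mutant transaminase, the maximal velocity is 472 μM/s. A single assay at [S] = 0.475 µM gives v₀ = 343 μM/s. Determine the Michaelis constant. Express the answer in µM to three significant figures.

From v = Vmax[S]/(Km+[S]), Km = [S](Vmax − v)/v.
Km = 0.475 × (472 − 343) / 343 = 61.28/343 = 0.179 µM.

0.179 µM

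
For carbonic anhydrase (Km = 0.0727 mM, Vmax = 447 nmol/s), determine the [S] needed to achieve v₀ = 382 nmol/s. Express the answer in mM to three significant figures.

0.427 mM

The required fractional saturation is v/Vmax = 382/447 = 0.8546.
Then [S]/(Km+[S]) = 0.8546 ⇒ [S] = 0.0727 × 0.8546/(1 − 0.8546) = 0.427 mM.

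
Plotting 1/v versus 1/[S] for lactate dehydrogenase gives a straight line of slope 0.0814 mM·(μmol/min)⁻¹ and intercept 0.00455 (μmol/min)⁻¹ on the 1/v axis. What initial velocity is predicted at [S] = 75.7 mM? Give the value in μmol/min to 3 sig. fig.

178 μmol/min

The y-intercept is 1/Vmax, so Vmax = 1/0.00455 = 220 μmol/min.
The slope is Km/Vmax, so Km = 0.0814 × 220 = 17.9 mM.
Then v = 220 × 75.7/(17.9 + 75.7) = 178 μmol/min.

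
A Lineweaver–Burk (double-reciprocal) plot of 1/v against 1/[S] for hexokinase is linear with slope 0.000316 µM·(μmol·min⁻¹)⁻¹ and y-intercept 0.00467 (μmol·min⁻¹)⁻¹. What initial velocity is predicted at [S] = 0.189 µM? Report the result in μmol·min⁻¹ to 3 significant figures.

158 μmol·min⁻¹

The y-intercept is 1/Vmax, so Vmax = 1/0.00467 = 214 μmol·min⁻¹.
The slope is Km/Vmax, so Km = 0.000316 × 214 = 0.0677 µM.
Then v = 214 × 0.189/(0.0677 + 0.189) = 158 μmol·min⁻¹.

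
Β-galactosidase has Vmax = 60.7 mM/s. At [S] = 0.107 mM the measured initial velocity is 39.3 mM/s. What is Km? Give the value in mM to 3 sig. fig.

From v = Vmax[S]/(Km+[S]), Km = [S](Vmax − v)/v.
Km = 0.107 × (60.7 − 39.3) / 39.3 = 2.290/39.3 = 0.0583 mM.

0.0583 mM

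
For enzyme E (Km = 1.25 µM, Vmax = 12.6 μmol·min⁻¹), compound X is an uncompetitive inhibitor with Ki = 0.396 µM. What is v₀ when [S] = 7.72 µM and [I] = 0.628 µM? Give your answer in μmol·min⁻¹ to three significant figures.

4.59 μmol·min⁻¹

With α = 1 + [I]/Ki = 1 + 0.628/0.396 = 2.586, the uncompetitive rate law is v = (Vmax/α)·[S] / (Km/α + [S]).
v = (12.6/2.586)×7.72 / (1.25/2.586 + 7.72) = 37.62/8.203 = 4.59 μmol·min⁻¹.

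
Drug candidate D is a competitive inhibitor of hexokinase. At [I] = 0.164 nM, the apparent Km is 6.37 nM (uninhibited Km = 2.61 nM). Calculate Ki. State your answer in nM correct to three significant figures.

Competitive: Km,app = α·Km with α = 1 + [I]/Ki.
α = Km,app/Km = 6.37/2.61 = 2.441.
Since α = 1 + [I]/Ki, [I]/Ki = 2.441 − 1 = 1.441 and Ki = 0.164/1.441 = 0.114 nM.

0.114 nM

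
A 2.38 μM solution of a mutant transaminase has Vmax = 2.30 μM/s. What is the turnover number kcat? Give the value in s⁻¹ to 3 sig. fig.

0.966 s⁻¹

kcat = Vmax/[E]total = 2.30 μM/s / 2.38 μM = 0.966 s⁻¹.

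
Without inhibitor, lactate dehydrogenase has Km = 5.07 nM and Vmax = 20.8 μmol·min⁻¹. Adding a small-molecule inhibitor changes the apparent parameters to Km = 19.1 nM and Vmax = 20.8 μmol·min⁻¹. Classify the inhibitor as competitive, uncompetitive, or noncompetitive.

competitive

Km increases (5.07 → 19.1 nM) while Vmax is unchanged — the hallmark of competitive inhibition.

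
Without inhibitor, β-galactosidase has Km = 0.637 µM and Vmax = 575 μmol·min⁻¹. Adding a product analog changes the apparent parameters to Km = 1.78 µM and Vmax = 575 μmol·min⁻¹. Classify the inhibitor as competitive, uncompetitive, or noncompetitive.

Km increases (0.637 → 1.78 µM) while Vmax is unchanged — the hallmark of competitive inhibition.

competitive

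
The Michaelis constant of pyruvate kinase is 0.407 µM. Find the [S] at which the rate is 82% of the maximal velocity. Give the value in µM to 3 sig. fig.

v/Vmax = [S]/(Km+[S]) = 0.82, so [S] = Km·0.82/(1 − 0.82) = 0.407 × 4.556.
[S] = 1.85 µM.

1.85 µM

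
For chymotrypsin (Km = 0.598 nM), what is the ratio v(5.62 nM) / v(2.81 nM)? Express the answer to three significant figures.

1.10

Since Vmax cancels, v₂/v₁ = [S]₂(Km+[S]₁) / [S]₁(Km+[S]₂).
= 5.62×(0.598+2.81) / (2.81×(0.598+5.62)) = 19.15/17.47 = 1.10.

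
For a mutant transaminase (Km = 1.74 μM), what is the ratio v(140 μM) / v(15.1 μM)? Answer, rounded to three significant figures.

Since Vmax cancels, v₂/v₁ = [S]₂(Km+[S]₁) / [S]₁(Km+[S]₂).
= 140×(1.74+15.1) / (15.1×(1.74+140)) = 2358/2140 = 1.10.

1.10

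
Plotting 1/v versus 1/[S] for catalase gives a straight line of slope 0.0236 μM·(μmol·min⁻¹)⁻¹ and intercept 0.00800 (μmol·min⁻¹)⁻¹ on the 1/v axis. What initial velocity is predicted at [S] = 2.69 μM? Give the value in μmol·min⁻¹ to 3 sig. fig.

59.6 μmol·min⁻¹

The y-intercept is 1/Vmax, so Vmax = 1/0.00800 = 125 μmol·min⁻¹.
The slope is Km/Vmax, so Km = 0.0236 × 125 = 2.95 μM.
Then v = 125 × 2.69/(2.95 + 2.69) = 59.6 μmol·min⁻¹.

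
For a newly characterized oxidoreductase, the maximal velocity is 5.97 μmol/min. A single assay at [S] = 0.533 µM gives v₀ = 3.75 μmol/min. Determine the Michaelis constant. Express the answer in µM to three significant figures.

From v = Vmax[S]/(Km+[S]), Km = [S](Vmax − v)/v.
Km = 0.533 × (5.97 − 3.75) / 3.75 = 1.183/3.75 = 0.316 µM.

0.316 µM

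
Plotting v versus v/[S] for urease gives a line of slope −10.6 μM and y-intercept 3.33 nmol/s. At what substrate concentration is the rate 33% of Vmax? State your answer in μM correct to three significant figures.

5.22 μM

The Eadie–Hofstee slope gives Km = 10.6 μM (slope = −Km).
v/Vmax = [S]/(Km+[S]) = 0.33 ⇒ [S] = Km·0.33/(1−0.33) = 10.6 × 0.4925 = 5.22 μM.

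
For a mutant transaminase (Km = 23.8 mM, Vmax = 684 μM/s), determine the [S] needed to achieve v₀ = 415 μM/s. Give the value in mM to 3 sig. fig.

The required fractional saturation is v/Vmax = 415/684 = 0.6067.
Then [S]/(Km+[S]) = 0.6067 ⇒ [S] = 23.8 × 0.6067/(1 − 0.6067) = 36.7 mM.

36.7 mM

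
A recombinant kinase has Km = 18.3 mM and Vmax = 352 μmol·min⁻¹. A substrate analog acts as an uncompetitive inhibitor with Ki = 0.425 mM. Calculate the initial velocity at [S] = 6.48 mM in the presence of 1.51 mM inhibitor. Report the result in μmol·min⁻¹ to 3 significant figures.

47.7 μmol·min⁻¹

α = 1 + [I]/Ki = 1 + 1.51/0.425 = 4.553.
For an uncompetitive inhibitor, both parameters are divided by α, giving Vmax/α and Km/α: Km,app = 4.02 mM, Vmax,app = 77.3 μmol·min⁻¹.
v = Vmax,app·[S]/(Km,app + [S]) = 77.3 × 6.48/(4.02 + 6.48) = 47.7 μmol·min⁻¹.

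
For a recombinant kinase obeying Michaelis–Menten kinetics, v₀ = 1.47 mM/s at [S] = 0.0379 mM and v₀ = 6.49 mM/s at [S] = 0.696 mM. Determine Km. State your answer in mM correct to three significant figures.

0.170 mM

From v = Vmax[S]/(Km+[S]), each point gives Vmax = v(Km+[S])/[S].
Equating: 1.47(Km+0.0379)/0.0379 = 6.49(Km+0.696)/0.696.
38.79·Km + 1.47 = 9.325·Km + 6.49, so (38.79 − 9.325)·Km = 6.49 − 1.47.
Km = 5.020/29.46 = 0.170 mM; then Vmax = 1.47(0.170+0.0379)/0.0379 = 8.08 mM/s.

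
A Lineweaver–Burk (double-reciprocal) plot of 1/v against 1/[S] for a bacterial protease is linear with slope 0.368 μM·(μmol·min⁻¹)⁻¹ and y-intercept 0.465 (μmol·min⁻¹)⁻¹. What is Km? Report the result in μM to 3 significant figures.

y-intercept = 1/Vmax ⇒ Vmax = 2.15 μmol·min⁻¹; slope = Km/Vmax ⇒ Km = slope × Vmax.
Km = 0.368 × 2.15 = 0.791 μM.

0.791 μM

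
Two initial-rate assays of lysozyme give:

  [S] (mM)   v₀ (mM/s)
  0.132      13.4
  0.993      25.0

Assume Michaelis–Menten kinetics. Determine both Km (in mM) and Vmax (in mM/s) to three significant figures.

Km = 0.152 mM; Vmax = 28.8 mM/s

From v = Vmax[S]/(Km+[S]), each point gives Vmax = v(Km+[S])/[S].
Equating: 13.4(Km+0.132)/0.132 = 25.0(Km+0.993)/0.993.
101.5·Km + 13.4 = 25.18·Km + 25.0, so (101.5 − 25.18)·Km = 25.0 − 13.4.
Km = 11.60/76.34 = 0.152 mM; then Vmax = 13.4(0.152+0.132)/0.132 = 28.8 mM/s.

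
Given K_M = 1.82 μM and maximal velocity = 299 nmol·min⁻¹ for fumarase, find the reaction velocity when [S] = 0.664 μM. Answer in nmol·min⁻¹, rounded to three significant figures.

79.9 nmol·min⁻¹

v = Vmax·[S]/(Km + [S]) = 299 × 0.664 / (1.82 + 0.664)
  = 198.5 / 2.484 = 79.9 nmol·min⁻¹.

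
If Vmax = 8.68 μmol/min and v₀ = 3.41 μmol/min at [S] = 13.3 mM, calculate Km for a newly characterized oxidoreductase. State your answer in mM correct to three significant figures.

20.6 mM

From v = Vmax[S]/(Km+[S]), Km = [S](Vmax − v)/v.
Km = 13.3 × (8.68 − 3.41) / 3.41 = 70.09/3.41 = 20.6 mM.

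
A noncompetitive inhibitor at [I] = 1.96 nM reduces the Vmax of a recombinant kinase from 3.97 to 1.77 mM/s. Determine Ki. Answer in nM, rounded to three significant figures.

1.58 nM

Noncompetitive: Vmax,app = Vmax/α with α = 1 + [I]/Ki.
α = Vmax/Vmax,app = 3.97/1.77 = 2.243.
Ki = [I]/(α − 1) = 1.96/1.243 = 1.58 nM.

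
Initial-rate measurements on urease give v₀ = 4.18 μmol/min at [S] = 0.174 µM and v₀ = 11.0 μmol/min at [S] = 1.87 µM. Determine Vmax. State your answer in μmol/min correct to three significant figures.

From v = Vmax[S]/(Km+[S]), each point gives Vmax = v(Km+[S])/[S].
Equating: 4.18(Km+0.174)/0.174 = 11.0(Km+1.87)/1.87.
24.02·Km + 4.18 = 5.882·Km + 11.0, so (24.02 − 5.882)·Km = 11.0 − 4.18.
Km = 6.820/18.14 = 0.376 µM; then Vmax = 4.18(0.376+0.174)/0.174 = 13.2 μmol/min.

13.2 μmol/min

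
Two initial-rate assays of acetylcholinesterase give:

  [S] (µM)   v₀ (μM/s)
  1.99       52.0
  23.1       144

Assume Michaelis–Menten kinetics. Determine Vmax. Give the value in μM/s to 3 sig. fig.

In reciprocal form, 1/v = (Km/Vmax)·(1/[S]) + 1/Vmax. The two points give (1/[S], 1/v) = (0.5025, 0.01923) and (0.04329, 0.006944).
Slope = (0.01923 − 0.006944)/(0.5025 − 0.04329) = 0.02675; intercept = 0.01923 − 0.02675×0.5025 = 0.005786.
Vmax = 1/intercept = 173 μM/s; Km = slope × Vmax = 0.02675 × 173 = 4.62 µM.

173 μM/s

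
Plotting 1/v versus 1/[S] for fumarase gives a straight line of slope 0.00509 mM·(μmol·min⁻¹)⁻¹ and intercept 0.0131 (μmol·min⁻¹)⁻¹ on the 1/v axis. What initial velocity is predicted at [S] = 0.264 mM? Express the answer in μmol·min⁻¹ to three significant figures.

30.9 μmol·min⁻¹

The y-intercept is 1/Vmax, so Vmax = 1/0.0131 = 76.3 μmol·min⁻¹.
The slope is Km/Vmax, so Km = 0.00509 × 76.3 = 0.389 mM.
Then v = 76.3 × 0.264/(0.389 + 0.264) = 30.9 μmol·min⁻¹.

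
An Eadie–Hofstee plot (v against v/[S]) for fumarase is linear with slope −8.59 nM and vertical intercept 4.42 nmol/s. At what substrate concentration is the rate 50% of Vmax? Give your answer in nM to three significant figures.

The Eadie–Hofstee slope gives Km = 8.59 nM (slope = −Km).
v/Vmax = [S]/(Km+[S]) = 0.5 ⇒ [S] = Km·0.5/(1−0.5) = 8.59 × 1.000 = 8.59 nM.

8.59 nM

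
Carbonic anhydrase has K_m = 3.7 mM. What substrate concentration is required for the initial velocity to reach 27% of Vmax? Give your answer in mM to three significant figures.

v/Vmax = [S]/(Km+[S]) = 0.27, so [S] = Km·0.27/(1 − 0.27) = 3.7 × 0.3699.
[S] = 1.37 mM.

1.37 mM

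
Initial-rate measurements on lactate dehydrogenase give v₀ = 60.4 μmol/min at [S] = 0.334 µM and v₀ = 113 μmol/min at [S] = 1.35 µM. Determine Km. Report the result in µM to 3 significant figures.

In reciprocal form, 1/v = (Km/Vmax)·(1/[S]) + 1/Vmax. The two points give (1/[S], 1/v) = (2.994, 0.01656) and (0.7407, 0.008850).
Slope = (0.01656 − 0.008850)/(2.994 − 0.7407) = 0.003420; intercept = 0.01656 − 0.003420×2.994 = 0.006316.
Vmax = 1/intercept = 158 μmol/min; Km = slope × Vmax = 0.003420 × 158 = 0.542 µM.

0.542 µM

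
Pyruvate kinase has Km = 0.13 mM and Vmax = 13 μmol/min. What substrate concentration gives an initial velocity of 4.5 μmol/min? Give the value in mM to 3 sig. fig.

0.0688 mM

Rearranging v = Vmax[S]/(Km+[S]) gives [S] = Km·v/(Vmax − v).
[S] = 0.13 × 4.5 / (13 − 4.5) = 0.5850/8.500 = 0.0688 mM.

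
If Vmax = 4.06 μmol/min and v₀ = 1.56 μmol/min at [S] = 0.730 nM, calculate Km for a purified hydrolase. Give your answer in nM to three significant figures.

From v = Vmax[S]/(Km+[S]), Km = [S](Vmax − v)/v.
Km = 0.730 × (4.06 − 1.56) / 1.56 = 1.825/1.56 = 1.17 nM.

1.17 nM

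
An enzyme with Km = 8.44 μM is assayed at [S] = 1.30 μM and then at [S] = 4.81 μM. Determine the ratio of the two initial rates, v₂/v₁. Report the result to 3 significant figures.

2.72

Since Vmax cancels, v₂/v₁ = [S]₂(Km+[S]₁) / [S]₁(Km+[S]₂).
= 4.81×(8.44+1.30) / (1.30×(8.44+4.81)) = 46.85/17.23 = 2.72.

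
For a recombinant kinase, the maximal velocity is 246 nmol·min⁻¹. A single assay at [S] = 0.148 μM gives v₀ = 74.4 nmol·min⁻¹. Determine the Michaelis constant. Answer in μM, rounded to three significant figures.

0.341 μM

From v = Vmax[S]/(Km+[S]), Km = [S](Vmax − v)/v.
Km = 0.148 × (246 − 74.4) / 74.4 = 25.40/74.4 = 0.341 μM.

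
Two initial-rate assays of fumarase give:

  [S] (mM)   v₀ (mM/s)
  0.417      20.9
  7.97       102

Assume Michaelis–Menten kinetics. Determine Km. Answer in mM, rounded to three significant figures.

In reciprocal form, 1/v = (Km/Vmax)·(1/[S]) + 1/Vmax. The two points give (1/[S], 1/v) = (2.398, 0.04785) and (0.1255, 0.009804).
Slope = (0.04785 − 0.009804)/(2.398 − 0.1255) = 0.01674; intercept = 0.04785 − 0.01674×2.398 = 0.007704.
Vmax = 1/intercept = 130 mM/s; Km = slope × Vmax = 0.01674 × 130 = 2.17 mM.

2.17 mM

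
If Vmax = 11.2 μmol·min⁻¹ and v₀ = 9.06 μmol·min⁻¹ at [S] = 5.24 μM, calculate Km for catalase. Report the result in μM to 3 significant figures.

1.24 μM

From v = Vmax[S]/(Km+[S]), Km = [S](Vmax − v)/v.
Km = 5.24 × (11.2 − 9.06) / 9.06 = 11.21/9.06 = 1.24 μM.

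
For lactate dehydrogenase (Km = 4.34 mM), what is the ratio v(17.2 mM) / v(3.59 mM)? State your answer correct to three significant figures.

1.76

Since Vmax cancels, v₂/v₁ = [S]₂(Km+[S]₁) / [S]₁(Km+[S]₂).
= 17.2×(4.34+3.59) / (3.59×(4.34+17.2)) = 136.4/77.33 = 1.76.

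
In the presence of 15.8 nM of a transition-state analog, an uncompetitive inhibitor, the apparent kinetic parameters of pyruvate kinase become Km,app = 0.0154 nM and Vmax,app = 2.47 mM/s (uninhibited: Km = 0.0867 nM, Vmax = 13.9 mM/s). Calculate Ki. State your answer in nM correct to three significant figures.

3.41 nM

Uncompetitive: Vmax,app = Vmax/α (and Km,app = Km/α) with α = 1 + [I]/Ki.
α = Vmax/Vmax,app = 13.9/2.47 = 5.628.
Since α = 1 + [I]/Ki, [I]/Ki = 5.628 − 1 = 4.628 and Ki = 15.8/4.628 = 3.41 nM.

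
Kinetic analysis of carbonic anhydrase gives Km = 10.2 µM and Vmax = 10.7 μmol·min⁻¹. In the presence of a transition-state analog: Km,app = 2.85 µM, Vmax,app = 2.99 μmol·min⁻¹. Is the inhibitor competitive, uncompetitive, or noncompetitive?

uncompetitive

Both Km and Vmax decrease by the same factor (~3.58-fold) — characteristic of uncompetitive inhibition.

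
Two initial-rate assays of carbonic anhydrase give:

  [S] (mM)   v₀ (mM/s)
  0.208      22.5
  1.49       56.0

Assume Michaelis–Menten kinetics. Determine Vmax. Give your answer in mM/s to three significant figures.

In reciprocal form, 1/v = (Km/Vmax)·(1/[S]) + 1/Vmax. The two points give (1/[S], 1/v) = (4.808, 0.04444) and (0.6711, 0.01786).
Slope = (0.04444 − 0.01786)/(4.808 − 0.6711) = 0.006427; intercept = 0.04444 − 0.006427×4.808 = 0.01354.
Vmax = 1/intercept = 73.8 mM/s; Km = slope × Vmax = 0.006427 × 73.8 = 0.475 mM.

73.8 mM/s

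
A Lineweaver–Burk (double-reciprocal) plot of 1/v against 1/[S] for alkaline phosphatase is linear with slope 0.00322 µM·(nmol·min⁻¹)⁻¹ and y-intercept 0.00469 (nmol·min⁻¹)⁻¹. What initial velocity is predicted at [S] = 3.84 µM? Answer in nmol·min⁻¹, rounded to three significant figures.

The y-intercept is 1/Vmax, so Vmax = 1/0.00469 = 213 nmol·min⁻¹.
The slope is Km/Vmax, so Km = 0.00322 × 213 = 0.687 µM.
Then v = 213 × 3.84/(0.687 + 3.84) = 181 nmol·min⁻¹.

181 nmol·min⁻¹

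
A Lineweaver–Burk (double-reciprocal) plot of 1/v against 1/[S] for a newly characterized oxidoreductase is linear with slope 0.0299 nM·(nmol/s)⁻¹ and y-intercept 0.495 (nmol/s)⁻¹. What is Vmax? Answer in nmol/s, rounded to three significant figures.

2.02 nmol/s

The y-intercept of a Lineweaver–Burk plot equals 1/Vmax, so Vmax = 1/0.495 = 2.02 nmol/s.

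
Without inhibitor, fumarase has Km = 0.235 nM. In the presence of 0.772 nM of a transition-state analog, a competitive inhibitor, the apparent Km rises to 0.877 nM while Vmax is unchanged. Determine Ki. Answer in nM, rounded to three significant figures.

0.283 nM

Competitive: Km,app = α·Km with α = 1 + [I]/Ki.
α = Km,app/Km = 0.877/0.235 = 3.732.
Since α = 1 + [I]/Ki, [I]/Ki = 3.732 − 1 = 2.732 and Ki = 0.772/2.732 = 0.283 nM.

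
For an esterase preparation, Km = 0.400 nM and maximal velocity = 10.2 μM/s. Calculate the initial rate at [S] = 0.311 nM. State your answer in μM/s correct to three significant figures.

4.46 μM/s

[S]/(Km+[S]) = 0.311/0.7110 = 0.4374, the fractional saturation.
v = 0.4374 × Vmax = 0.4374 × 10.2 = 4.46 μM/s.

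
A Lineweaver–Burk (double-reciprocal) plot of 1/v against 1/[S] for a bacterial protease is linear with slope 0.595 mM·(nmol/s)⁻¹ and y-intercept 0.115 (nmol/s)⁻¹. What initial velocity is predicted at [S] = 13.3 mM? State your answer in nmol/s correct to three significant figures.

The y-intercept is 1/Vmax, so Vmax = 1/0.115 = 8.70 nmol/s.
The slope is Km/Vmax, so Km = 0.595 × 8.70 = 5.17 mM.
Then v = 8.70 × 13.3/(5.17 + 13.3) = 6.26 nmol/s.

6.26 nmol/s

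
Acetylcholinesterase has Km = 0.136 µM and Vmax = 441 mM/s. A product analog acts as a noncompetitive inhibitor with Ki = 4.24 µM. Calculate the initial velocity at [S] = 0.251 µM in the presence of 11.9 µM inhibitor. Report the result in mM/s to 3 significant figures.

With α = 1 + [I]/Ki = 1 + 11.9/4.24 = 3.807, the noncompetitive rate law is v = (Vmax/α)·[S] / (Km + [S]).
v = (441/3.807)×0.251 / (0.136 + 0.251) = 29.08/0.3870 = 75.1 mM/s.

75.1 mM/s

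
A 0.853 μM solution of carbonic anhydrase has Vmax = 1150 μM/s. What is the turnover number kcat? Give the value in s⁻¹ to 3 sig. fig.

kcat = Vmax/[E]total = 1150 μM/s / 0.853 μM = 1350 s⁻¹.

1350 s⁻¹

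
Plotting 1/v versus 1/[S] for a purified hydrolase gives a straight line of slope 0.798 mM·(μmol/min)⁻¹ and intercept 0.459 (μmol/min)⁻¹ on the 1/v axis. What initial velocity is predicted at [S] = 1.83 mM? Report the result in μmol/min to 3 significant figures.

The y-intercept is 1/Vmax, so Vmax = 1/0.459 = 2.18 μmol/min.
The slope is Km/Vmax, so Km = 0.798 × 2.18 = 1.74 mM.
Then v = 2.18 × 1.83/(1.74 + 1.83) = 1.12 μmol/min.

1.12 μmol/min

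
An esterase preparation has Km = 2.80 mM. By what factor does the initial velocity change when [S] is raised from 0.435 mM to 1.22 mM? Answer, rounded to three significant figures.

2.26

The fractional saturations are [S]/(Km+[S]) = 0.435/3.235 = 0.1345 and 1.22/4.020 = 0.3035.
v₂/v₁ is just their ratio: 0.3035/0.1345 = 2.26.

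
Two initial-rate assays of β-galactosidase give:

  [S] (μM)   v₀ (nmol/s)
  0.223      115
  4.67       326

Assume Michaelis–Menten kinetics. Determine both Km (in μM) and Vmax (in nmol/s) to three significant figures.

Km = 0.473 μM; Vmax = 359 nmol/s

In reciprocal form, 1/v = (Km/Vmax)·(1/[S]) + 1/Vmax. The two points give (1/[S], 1/v) = (4.484, 0.008696) and (0.2141, 0.003067).
Slope = (0.008696 − 0.003067)/(4.484 − 0.2141) = 0.001318; intercept = 0.008696 − 0.001318×4.484 = 0.002785.
Vmax = 1/intercept = 359 nmol/s; Km = slope × Vmax = 0.001318 × 359 = 0.473 μM.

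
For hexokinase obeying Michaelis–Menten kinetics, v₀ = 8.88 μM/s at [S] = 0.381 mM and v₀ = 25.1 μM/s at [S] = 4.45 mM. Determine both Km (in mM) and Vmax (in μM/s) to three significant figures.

From v = Vmax[S]/(Km+[S]), each point gives Vmax = v(Km+[S])/[S].
Equating: 8.88(Km+0.381)/0.381 = 25.1(Km+4.45)/4.45.
23.31·Km + 8.88 = 5.640·Km + 25.1, so (23.31 − 5.640)·Km = 25.1 − 8.88.
Km = 16.22/17.67 = 0.918 mM; then Vmax = 8.88(0.918+0.381)/0.381 = 30.3 μM/s.

Km = 0.918 mM; Vmax = 30.3 μM/s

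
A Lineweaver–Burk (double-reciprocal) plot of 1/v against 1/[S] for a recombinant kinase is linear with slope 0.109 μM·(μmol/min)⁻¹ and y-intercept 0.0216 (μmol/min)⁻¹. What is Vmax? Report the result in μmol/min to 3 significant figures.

The y-intercept of a Lineweaver–Burk plot equals 1/Vmax, so Vmax = 1/0.0216 = 46.3 μmol/min.

46.3 μmol/min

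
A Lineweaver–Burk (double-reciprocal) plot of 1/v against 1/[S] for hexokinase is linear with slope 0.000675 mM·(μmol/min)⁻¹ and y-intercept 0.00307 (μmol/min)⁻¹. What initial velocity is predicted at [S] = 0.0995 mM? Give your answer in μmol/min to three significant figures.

The y-intercept is 1/Vmax, so Vmax = 1/0.00307 = 326 μmol/min.
The slope is Km/Vmax, so Km = 0.000675 × 326 = 0.220 mM.
Then v = 326 × 0.0995/(0.220 + 0.0995) = 101 μmol/min.

101 μmol/min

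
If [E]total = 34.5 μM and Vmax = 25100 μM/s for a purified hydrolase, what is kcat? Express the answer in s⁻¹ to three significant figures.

728 s⁻¹

kcat = Vmax/[E]total = 25100 μM/s / 34.5 μM = 728 s⁻¹.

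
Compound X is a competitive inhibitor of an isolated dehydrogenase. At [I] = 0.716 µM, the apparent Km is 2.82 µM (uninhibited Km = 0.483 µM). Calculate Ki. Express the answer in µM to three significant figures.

Competitive: Km,app = α·Km with α = 1 + [I]/Ki.
α = Km,app/Km = 2.82/0.483 = 5.839.
Ki = [I]/(α − 1) = 0.716/4.839 = 0.148 µM.

0.148 µM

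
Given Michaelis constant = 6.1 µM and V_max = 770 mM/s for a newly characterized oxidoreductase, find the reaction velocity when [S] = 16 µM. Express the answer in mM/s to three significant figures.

v = Vmax·[S]/(Km + [S]) = 770 × 16 / (6.1 + 16)
  = 12320 / 22.10 = 557 mM/s.

557 mM/s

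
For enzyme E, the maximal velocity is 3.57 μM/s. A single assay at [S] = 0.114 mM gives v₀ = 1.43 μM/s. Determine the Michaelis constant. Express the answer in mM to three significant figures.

0.171 mM

v/Vmax = 1.43/3.57 = 0.4006 = [S]/(Km+[S]).
So Km + [S] = [S]/0.4006 = 0.2846 mM, giving Km = 0.2846 − 0.114 = 0.171 mM.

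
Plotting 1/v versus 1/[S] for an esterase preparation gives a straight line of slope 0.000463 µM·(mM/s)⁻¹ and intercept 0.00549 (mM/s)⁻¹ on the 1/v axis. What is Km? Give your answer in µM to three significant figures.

0.0843 µM

y-intercept = 1/Vmax ⇒ Vmax = 182 mM/s; slope = Km/Vmax ⇒ Km = slope × Vmax.
Km = 0.000463 × 182 = 0.0843 µM.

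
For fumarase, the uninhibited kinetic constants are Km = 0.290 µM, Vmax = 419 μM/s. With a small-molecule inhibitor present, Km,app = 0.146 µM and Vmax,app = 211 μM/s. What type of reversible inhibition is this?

uncompetitive

Both Km and Vmax decrease by the same factor (~1.99-fold) — characteristic of uncompetitive inhibition.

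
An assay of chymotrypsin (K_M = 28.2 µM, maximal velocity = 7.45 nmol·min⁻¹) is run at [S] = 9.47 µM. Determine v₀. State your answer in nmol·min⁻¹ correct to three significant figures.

v = Vmax·[S]/(Km + [S]) = 7.45 × 9.47 / (28.2 + 9.47)
  = 70.55 / 37.67 = 1.87 nmol·min⁻¹.

1.87 nmol·min⁻¹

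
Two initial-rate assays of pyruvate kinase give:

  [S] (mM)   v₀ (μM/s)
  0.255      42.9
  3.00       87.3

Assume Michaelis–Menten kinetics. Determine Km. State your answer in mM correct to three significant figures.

In reciprocal form, 1/v = (Km/Vmax)·(1/[S]) + 1/Vmax. The two points give (1/[S], 1/v) = (3.922, 0.02331) and (0.3333, 0.01145).
Slope = (0.02331 − 0.01145)/(3.922 − 0.3333) = 0.003304; intercept = 0.02331 − 0.003304×3.922 = 0.01035.
Vmax = 1/intercept = 96.6 μM/s; Km = slope × Vmax = 0.003304 × 96.6 = 0.319 mM.

0.319 mM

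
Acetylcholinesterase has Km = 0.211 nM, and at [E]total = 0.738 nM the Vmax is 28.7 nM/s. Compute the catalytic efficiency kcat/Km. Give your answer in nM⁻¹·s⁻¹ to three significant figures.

184 nM⁻¹·s⁻¹

kcat = Vmax/[E]total = 28.7/0.738 = 38.9 s⁻¹.
kcat/Km = 38.9/0.211 = 184 nM⁻¹·s⁻¹.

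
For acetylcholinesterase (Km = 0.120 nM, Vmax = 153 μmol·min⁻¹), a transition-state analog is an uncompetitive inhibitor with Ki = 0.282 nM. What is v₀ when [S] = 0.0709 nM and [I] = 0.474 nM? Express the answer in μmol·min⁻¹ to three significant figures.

With α = 1 + [I]/Ki = 1 + 0.474/0.282 = 2.681, the uncompetitive rate law is v = (Vmax/α)·[S] / (Km/α + [S]).
v = (153/2.681)×0.0709 / (0.120/2.681 + 0.0709) = 4.046/0.1157 = 35.0 μmol·min⁻¹.

35.0 μmol·min⁻¹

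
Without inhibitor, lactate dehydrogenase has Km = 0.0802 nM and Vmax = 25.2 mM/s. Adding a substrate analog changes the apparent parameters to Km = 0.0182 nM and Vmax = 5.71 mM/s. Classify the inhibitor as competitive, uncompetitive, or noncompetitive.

uncompetitive

Both Km and Vmax decrease by the same factor (~4.41-fold) — characteristic of uncompetitive inhibition.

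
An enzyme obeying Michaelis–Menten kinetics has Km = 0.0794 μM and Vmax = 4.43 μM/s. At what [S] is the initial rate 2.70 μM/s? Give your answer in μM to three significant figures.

0.124 μM

The required fractional saturation is v/Vmax = 2.70/4.43 = 0.6095.
Then [S]/(Km+[S]) = 0.6095 ⇒ [S] = 0.0794 × 0.6095/(1 − 0.6095) = 0.124 μM.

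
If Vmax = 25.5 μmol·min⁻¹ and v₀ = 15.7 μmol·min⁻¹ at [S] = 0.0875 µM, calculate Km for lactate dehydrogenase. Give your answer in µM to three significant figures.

v/Vmax = 15.7/25.5 = 0.6157 = [S]/(Km+[S]).
So Km + [S] = [S]/0.6157 = 0.1421 µM, giving Km = 0.1421 − 0.0875 = 0.0546 µM.

0.0546 µM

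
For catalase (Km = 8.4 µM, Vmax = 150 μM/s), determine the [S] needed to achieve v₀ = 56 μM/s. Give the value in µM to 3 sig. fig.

5.00 µM

The required fractional saturation is v/Vmax = 56/150 = 0.3733.
Then [S]/(Km+[S]) = 0.3733 ⇒ [S] = 8.4 × 0.3733/(1 − 0.3733) = 5.00 µM.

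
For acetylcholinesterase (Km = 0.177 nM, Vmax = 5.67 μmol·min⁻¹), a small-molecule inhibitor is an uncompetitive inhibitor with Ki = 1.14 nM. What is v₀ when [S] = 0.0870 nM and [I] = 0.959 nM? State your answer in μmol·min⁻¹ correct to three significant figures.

With α = 1 + [I]/Ki = 1 + 0.959/1.14 = 1.841, the uncompetitive rate law is v = (Vmax/α)·[S] / (Km/α + [S]).
v = (5.67/1.841)×0.0870 / (0.177/1.841 + 0.0870) = 0.2679/0.1831 = 1.46 μmol·min⁻¹.

1.46 μmol·min⁻¹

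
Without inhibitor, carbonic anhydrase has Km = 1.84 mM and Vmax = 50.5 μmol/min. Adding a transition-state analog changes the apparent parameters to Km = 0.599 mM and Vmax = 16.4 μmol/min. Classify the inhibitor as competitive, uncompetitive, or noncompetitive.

Both Km and Vmax decrease by the same factor (~3.07-fold) — characteristic of uncompetitive inhibition.

uncompetitive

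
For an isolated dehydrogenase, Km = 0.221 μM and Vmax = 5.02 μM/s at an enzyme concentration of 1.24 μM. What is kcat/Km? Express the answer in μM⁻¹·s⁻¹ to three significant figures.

18.3 μM⁻¹·s⁻¹

kcat = Vmax/[E]total = 5.02/1.24 = 4.05 s⁻¹.
kcat/Km = 4.05/0.221 = 18.3 μM⁻¹·s⁻¹.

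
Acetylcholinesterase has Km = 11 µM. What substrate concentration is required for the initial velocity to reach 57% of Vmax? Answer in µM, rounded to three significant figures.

14.6 µM

v/Vmax = [S]/(Km+[S]) = 0.57, so [S] = Km·0.57/(1 − 0.57) = 11 × 1.326.
[S] = 14.6 µM.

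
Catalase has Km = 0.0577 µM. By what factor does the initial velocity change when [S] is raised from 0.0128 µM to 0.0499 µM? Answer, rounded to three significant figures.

2.55

Since Vmax cancels, v₂/v₁ = [S]₂(Km+[S]₁) / [S]₁(Km+[S]₂).
= 0.0499×(0.0577+0.0128) / (0.0128×(0.0577+0.0499)) = 0.003518/0.001377 = 2.55.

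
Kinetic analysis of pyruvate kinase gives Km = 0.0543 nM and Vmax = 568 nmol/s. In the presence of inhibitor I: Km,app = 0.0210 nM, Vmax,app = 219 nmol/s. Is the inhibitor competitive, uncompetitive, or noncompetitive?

uncompetitive

Both Km and Vmax decrease by the same factor (~2.59-fold) — characteristic of uncompetitive inhibition.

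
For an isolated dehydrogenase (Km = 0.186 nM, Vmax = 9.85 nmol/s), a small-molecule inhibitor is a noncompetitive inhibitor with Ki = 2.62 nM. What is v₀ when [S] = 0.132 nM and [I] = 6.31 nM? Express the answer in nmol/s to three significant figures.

1.20 nmol/s

With α = 1 + [I]/Ki = 1 + 6.31/2.62 = 3.408, the noncompetitive rate law is v = (Vmax/α)·[S] / (Km + [S]).
v = (9.85/3.408)×0.132 / (0.186 + 0.132) = 0.3815/0.3180 = 1.20 nmol/s.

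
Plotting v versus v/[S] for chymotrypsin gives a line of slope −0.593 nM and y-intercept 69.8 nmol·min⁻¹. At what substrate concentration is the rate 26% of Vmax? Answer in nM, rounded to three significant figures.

The Eadie–Hofstee slope gives Km = 0.593 nM (slope = −Km).
v/Vmax = [S]/(Km+[S]) = 0.26 ⇒ [S] = Km·0.26/(1−0.26) = 0.593 × 0.3514 = 0.208 nM.

0.208 nM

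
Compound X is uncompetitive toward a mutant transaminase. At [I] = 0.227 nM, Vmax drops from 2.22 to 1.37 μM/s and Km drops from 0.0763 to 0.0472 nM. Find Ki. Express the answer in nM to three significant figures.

0.366 nM

Uncompetitive: Vmax,app = Vmax/α (and Km,app = Km/α) with α = 1 + [I]/Ki.
α = Vmax/Vmax,app = 2.22/1.37 = 1.620.
Since α = 1 + [I]/Ki, [I]/Ki = 1.620 − 1 = 0.6204 and Ki = 0.227/0.6204 = 0.366 nM.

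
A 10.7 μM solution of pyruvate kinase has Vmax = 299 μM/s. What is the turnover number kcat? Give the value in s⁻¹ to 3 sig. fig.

kcat = Vmax/[E]total = 299 μM/s / 10.7 μM = 27.9 s⁻¹.

27.9 s⁻¹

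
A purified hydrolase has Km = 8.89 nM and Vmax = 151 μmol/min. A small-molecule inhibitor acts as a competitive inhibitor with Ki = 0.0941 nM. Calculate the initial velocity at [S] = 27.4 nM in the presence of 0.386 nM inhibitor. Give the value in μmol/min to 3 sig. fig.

56.9 μmol/min

α = 1 + [I]/Ki = 1 + 0.386/0.0941 = 5.102.
For a competitive inhibitor, Vmax is unchanged and the apparent Km becomes α·Km: Km,app = 45.4 nM, Vmax,app = 151 μmol/min.
v = Vmax,app·[S]/(Km,app + [S]) = 151 × 27.4/(45.4 + 27.4) = 56.9 μmol/min.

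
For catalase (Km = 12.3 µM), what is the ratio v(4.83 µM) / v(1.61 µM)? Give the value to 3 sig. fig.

The fractional saturations are [S]/(Km+[S]) = 1.61/13.91 = 0.1157 and 4.83/17.13 = 0.2820.
v₂/v₁ is just their ratio: 0.2820/0.1157 = 2.44.

2.44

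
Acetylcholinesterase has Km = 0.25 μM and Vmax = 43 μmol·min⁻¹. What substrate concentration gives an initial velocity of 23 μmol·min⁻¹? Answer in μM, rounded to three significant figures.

Rearranging v = Vmax[S]/(Km+[S]) gives [S] = Km·v/(Vmax − v).
[S] = 0.25 × 23 / (43 − 23) = 5.750/20.00 = 0.288 μM.

0.288 μM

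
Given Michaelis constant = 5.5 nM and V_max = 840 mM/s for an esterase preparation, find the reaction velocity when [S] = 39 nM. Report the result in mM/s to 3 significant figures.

736 mM/s

v = Vmax·[S]/(Km + [S]) = 840 × 39 / (5.5 + 39)
  = 32760 / 44.50 = 736 mM/s.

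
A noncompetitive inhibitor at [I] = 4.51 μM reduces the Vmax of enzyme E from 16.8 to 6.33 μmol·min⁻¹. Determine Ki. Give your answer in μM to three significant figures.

2.73 μM

Noncompetitive: Vmax,app = Vmax/α with α = 1 + [I]/Ki.
α = Vmax/Vmax,app = 16.8/6.33 = 2.654.
Ki = [I]/(α − 1) = 4.51/1.654 = 2.73 μM.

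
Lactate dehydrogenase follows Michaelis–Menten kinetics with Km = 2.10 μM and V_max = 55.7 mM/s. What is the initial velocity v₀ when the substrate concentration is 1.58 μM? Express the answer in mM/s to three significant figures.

23.9 mM/s

v = Vmax·[S]/(Km + [S]) = 55.7 × 1.58 / (2.10 + 1.58)
  = 88.01 / 3.680 = 23.9 mM/s.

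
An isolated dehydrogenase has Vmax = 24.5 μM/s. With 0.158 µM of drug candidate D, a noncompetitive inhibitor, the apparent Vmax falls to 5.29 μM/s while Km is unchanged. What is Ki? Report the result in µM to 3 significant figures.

Noncompetitive: Vmax,app = Vmax/α with α = 1 + [I]/Ki.
α = Vmax/Vmax,app = 24.5/5.29 = 4.631.
Since α = 1 + [I]/Ki, [I]/Ki = 4.631 − 1 = 3.631 and Ki = 0.158/3.631 = 0.0435 µM.

0.0435 µM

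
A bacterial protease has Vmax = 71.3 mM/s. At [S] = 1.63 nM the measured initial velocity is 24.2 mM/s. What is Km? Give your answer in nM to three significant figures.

3.17 nM

v/Vmax = 24.2/71.3 = 0.3394 = [S]/(Km+[S]).
So Km + [S] = [S]/0.3394 = 4.802 nM, giving Km = 4.802 − 1.63 = 3.17 nM.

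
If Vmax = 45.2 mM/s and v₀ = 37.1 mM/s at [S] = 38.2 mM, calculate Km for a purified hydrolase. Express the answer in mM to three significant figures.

8.34 mM

v/Vmax = 37.1/45.2 = 0.8208 = [S]/(Km+[S]).
So Km + [S] = [S]/0.8208 = 46.54 mM, giving Km = 46.54 − 38.2 = 8.34 mM.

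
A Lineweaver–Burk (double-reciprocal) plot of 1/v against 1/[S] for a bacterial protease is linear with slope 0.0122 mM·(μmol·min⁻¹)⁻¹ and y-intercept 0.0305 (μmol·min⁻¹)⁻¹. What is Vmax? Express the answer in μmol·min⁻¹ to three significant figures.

32.8 μmol·min⁻¹

The y-intercept of a Lineweaver–Burk plot equals 1/Vmax, so Vmax = 1/0.0305 = 32.8 μmol·min⁻¹.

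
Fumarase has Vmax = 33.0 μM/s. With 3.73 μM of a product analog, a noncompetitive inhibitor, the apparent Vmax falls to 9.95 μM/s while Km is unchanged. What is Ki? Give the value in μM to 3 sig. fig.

Noncompetitive: Vmax,app = Vmax/α with α = 1 + [I]/Ki.
α = Vmax/Vmax,app = 33.0/9.95 = 3.317.
Since α = 1 + [I]/Ki, [I]/Ki = 3.317 − 1 = 2.317 and Ki = 3.73/2.317 = 1.61 μM.

1.61 μM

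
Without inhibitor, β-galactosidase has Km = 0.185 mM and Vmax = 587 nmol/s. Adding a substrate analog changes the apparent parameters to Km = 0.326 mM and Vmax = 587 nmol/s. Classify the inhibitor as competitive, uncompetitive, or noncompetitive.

Km increases (0.185 → 0.326 mM) while Vmax is unchanged — the hallmark of competitive inhibition.

competitive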